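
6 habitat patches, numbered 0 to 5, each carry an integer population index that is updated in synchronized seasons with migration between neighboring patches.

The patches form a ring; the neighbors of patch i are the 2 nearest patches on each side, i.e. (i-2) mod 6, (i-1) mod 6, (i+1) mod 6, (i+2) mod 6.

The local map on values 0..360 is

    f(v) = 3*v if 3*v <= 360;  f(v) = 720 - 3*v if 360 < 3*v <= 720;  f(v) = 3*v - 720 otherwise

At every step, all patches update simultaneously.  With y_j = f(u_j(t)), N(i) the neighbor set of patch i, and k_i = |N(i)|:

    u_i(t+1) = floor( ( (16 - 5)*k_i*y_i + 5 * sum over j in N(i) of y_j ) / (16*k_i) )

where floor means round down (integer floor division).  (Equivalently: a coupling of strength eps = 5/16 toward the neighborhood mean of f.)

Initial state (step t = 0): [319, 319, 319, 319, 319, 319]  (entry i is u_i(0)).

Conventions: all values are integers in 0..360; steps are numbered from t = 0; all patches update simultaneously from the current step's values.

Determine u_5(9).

Answer: u_5(9) = 243

Derivation:
t=0: [319, 319, 319, 319, 319, 319]
t=1: [237, 237, 237, 237, 237, 237]
t=2: [9, 9, 9, 9, 9, 9]
t=3: [27, 27, 27, 27, 27, 27]
t=4: [81, 81, 81, 81, 81, 81]
t=5: [243, 243, 243, 243, 243, 243]
t=6: [9, 9, 9, 9, 9, 9]
t=7: [27, 27, 27, 27, 27, 27]
t=8: [81, 81, 81, 81, 81, 81]
t=9: [243, 243, 243, 243, 243, 243]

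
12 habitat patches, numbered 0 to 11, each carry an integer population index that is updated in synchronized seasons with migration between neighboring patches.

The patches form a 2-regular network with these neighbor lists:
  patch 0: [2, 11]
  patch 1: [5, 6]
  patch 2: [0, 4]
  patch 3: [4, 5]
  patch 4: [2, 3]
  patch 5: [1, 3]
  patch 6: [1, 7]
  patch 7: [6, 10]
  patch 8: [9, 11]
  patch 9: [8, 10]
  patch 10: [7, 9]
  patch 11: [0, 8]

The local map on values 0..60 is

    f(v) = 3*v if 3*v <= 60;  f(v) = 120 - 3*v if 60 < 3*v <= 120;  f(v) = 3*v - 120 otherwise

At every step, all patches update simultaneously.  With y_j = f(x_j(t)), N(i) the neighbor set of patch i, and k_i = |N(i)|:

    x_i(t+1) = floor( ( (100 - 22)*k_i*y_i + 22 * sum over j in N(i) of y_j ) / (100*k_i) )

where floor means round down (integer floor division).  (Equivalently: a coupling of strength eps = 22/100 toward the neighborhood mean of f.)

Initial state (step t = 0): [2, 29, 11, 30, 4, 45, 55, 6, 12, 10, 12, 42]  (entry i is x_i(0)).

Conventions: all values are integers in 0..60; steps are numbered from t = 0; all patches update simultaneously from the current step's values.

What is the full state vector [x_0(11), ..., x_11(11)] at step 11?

Answer: [28, 15, 30, 38, 22, 29, 12, 33, 51, 33, 19, 50]

Derivation:
t=0: [2, 29, 11, 30, 4, 45, 55, 6, 12, 10, 12, 42]
t=1: [8, 32, 27, 26, 16, 18, 40, 22, 32, 31, 33, 9]
t=2: [25, 24, 38, 43, 46, 49, 8, 44, 24, 26, 25, 26]
t=3: [40, 43, 11, 11, 15, 27, 25, 16, 46, 42, 41, 42]
t=4: [4, 16, 30, 34, 42, 35, 41, 42, 15, 6, 8, 6]
t=5: [14, 39, 25, 16, 9, 18, 8, 7, 39, 21, 21, 20]
t=6: [44, 10, 42, 46, 31, 47, 21, 25, 15, 51, 53, 51]
t=7: [13, 31, 8, 19, 23, 21, 52, 45, 42, 34, 39, 32]
t=8: [35, 31, 28, 56, 48, 53, 32, 15, 9, 15, 5, 23]
t=9: [21, 27, 32, 44, 27, 38, 26, 39, 31, 39, 21, 44]
t=10: [48, 35, 29, 14, 34, 10, 37, 13, 22, 11, 45, 18]
t=11: [28, 15, 30, 38, 22, 29, 12, 33, 51, 33, 19, 50]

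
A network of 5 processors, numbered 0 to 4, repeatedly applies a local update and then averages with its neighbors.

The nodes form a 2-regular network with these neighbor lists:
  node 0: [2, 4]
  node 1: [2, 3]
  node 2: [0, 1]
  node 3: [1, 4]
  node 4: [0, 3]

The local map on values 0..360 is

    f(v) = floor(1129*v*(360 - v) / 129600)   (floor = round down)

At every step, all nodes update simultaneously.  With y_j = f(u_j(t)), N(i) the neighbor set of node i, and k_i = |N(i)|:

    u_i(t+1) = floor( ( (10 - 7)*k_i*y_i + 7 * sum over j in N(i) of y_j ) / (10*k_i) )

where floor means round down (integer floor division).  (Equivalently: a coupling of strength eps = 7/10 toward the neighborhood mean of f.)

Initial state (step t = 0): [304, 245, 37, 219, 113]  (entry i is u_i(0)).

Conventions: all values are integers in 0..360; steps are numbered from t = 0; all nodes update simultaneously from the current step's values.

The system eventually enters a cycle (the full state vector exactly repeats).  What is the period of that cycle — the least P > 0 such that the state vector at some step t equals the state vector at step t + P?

Simulating step by step:
t=0: [304, 245, 37, 219, 113]
t=1: [165, 203, 168, 251, 218]
t=2: [276, 264, 278, 262, 262]
t=3: [207, 213, 206, 221, 215]
t=4: [273, 271, 274, 270, 271]
t=5: [207, 208, 207, 210, 208]
t=6: [275, 274, 275, 274, 274]
t=7: [203, 204, 203, 205, 204]
t=8: [277, 276, 277, 276, 276]
t=9: [200, 200, 200, 201, 200]
t=10: [278, 278, 278, 278, 278]
t=11: [198, 198, 198, 198, 198]
t=12: [279, 279, 279, 279, 279]
t=13: [196, 196, 196, 196, 196]
t=14: [280, 280, 280, 280, 280]
t=15: [195, 195, 195, 195, 195]
t=16: [280, 280, 280, 280, 280]

Answer: 2
Key observation: The state at step 14, [280, 280, 280, 280, 280], reappears at step 16 — and no state repeats earlier — so the cycle the system enters has period 2.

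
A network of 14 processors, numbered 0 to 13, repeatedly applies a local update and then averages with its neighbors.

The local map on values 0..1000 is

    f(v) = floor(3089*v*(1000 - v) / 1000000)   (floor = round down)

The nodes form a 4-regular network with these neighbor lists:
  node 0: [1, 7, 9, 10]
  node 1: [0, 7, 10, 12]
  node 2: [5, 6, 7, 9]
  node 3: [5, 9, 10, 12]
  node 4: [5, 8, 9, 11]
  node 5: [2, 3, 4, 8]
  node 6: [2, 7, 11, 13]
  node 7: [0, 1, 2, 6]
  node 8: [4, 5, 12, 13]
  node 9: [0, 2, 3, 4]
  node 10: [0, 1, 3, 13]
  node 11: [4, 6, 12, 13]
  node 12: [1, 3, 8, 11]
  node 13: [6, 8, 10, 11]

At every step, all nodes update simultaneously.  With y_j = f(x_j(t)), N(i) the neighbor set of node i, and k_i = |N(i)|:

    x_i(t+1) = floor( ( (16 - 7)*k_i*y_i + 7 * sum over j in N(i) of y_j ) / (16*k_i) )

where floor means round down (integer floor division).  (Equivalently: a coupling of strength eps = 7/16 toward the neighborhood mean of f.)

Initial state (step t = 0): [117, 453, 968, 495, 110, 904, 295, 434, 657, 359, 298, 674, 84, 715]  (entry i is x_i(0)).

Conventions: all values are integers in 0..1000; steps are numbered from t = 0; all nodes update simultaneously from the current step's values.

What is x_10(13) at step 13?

Simulating step by step:
t=0: [117, 453, 968, 495, 110, 904, 295, 434, 657, 359, 298, 674, 84, 715]
t=1: [494, 644, 313, 637, 427, 354, 597, 625, 548, 562, 635, 579, 451, 644]
t=2: [752, 723, 694, 723, 750, 714, 729, 722, 751, 745, 719, 747, 751, 723]
t=3: [591, 609, 635, 611, 585, 620, 613, 617, 587, 595, 616, 588, 586, 609]
t=4: [740, 736, 722, 735, 745, 731, 731, 730, 744, 740, 733, 745, 745, 736]
t=5: [597, 599, 613, 599, 589, 603, 605, 606, 590, 596, 601, 589, 589, 598]
t=6: [741, 741, 735, 741, 745, 740, 738, 737, 745, 742, 740, 745, 745, 742]
t=7: [592, 592, 598, 591, 587, 592, 595, 596, 587, 591, 593, 587, 587, 590]
t=8: [745, 745, 743, 746, 747, 746, 744, 743, 747, 745, 745, 747, 747, 746]
t=9: [586, 586, 588, 585, 583, 585, 587, 588, 583, 585, 585, 583, 583, 585]
t=10: [748, 749, 748, 749, 749, 749, 748, 748, 749, 749, 749, 749, 749, 749]
t=11: [581, 580, 581, 580, 580, 580, 581, 581, 580, 580, 580, 580, 580, 580]
t=12: [751, 751, 751, 752, 752, 751, 751, 751, 752, 751, 751, 751, 752, 751]
t=13: [577, 576, 577, 576, 576, 576, 577, 577, 576, 576, 576, 576, 576, 576]

Answer: x_10(13) = 576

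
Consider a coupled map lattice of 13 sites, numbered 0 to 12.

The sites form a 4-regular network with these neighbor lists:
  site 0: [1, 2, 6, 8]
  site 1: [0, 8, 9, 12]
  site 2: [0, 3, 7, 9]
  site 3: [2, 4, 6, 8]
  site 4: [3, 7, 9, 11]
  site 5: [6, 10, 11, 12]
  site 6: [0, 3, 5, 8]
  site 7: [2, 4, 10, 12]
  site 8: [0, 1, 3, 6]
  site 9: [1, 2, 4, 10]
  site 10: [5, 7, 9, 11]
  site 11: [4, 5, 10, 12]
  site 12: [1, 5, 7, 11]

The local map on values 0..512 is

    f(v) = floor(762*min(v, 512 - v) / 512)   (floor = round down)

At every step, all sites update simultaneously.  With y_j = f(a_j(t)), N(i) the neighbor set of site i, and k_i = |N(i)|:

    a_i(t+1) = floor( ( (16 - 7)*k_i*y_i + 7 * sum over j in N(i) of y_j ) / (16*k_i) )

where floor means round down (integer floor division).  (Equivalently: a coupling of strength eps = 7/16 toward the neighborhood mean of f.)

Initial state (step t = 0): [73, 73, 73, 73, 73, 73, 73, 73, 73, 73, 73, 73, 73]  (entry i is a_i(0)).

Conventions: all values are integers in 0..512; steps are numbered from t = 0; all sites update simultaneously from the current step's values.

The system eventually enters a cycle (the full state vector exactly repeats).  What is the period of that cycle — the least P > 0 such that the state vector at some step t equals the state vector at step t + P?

Answer: 1
Key observation: The state at step 14, [306, 306, 306, 306, 306, 306, 306, 306, 306, 306, 306, 306, 306], reappears at step 15 — and no state repeats earlier — so the cycle the system enters has period 1.

Derivation:
t=0: [73, 73, 73, 73, 73, 73, 73, 73, 73, 73, 73, 73, 73]
t=1: [108, 108, 108, 108, 108, 108, 108, 108, 108, 108, 108, 108, 108]
t=2: [160, 160, 160, 160, 160, 160, 160, 160, 160, 160, 160, 160, 160]
t=3: [238, 238, 238, 238, 238, 238, 238, 238, 238, 238, 238, 238, 238]
t=4: [354, 354, 354, 354, 354, 354, 354, 354, 354, 354, 354, 354, 354]
t=5: [235, 235, 235, 235, 235, 235, 235, 235, 235, 235, 235, 235, 235]
t=6: [349, 349, 349, 349, 349, 349, 349, 349, 349, 349, 349, 349, 349]
t=7: [242, 242, 242, 242, 242, 242, 242, 242, 242, 242, 242, 242, 242]
t=8: [360, 360, 360, 360, 360, 360, 360, 360, 360, 360, 360, 360, 360]
t=9: [226, 226, 226, 226, 226, 226, 226, 226, 226, 226, 226, 226, 226]
t=10: [336, 336, 336, 336, 336, 336, 336, 336, 336, 336, 336, 336, 336]
t=11: [261, 261, 261, 261, 261, 261, 261, 261, 261, 261, 261, 261, 261]
t=12: [373, 373, 373, 373, 373, 373, 373, 373, 373, 373, 373, 373, 373]
t=13: [206, 206, 206, 206, 206, 206, 206, 206, 206, 206, 206, 206, 206]
t=14: [306, 306, 306, 306, 306, 306, 306, 306, 306, 306, 306, 306, 306]
t=15: [306, 306, 306, 306, 306, 306, 306, 306, 306, 306, 306, 306, 306]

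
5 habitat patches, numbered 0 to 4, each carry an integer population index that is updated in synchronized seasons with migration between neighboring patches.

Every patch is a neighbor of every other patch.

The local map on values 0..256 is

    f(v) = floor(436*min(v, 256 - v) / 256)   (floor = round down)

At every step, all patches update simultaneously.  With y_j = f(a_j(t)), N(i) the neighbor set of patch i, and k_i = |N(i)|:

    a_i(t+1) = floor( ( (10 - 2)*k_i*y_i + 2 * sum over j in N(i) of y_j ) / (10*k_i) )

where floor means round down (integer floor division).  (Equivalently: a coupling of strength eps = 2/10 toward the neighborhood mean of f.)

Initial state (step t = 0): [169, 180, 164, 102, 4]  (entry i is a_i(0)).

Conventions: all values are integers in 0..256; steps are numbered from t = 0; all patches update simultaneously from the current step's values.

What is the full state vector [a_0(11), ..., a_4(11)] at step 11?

Simulating step by step:
t=0: [169, 180, 164, 102, 4]
t=1: [141, 127, 147, 160, 35]
t=2: [187, 202, 179, 163, 85]
t=3: [119, 100, 130, 150, 140]
t=4: [199, 175, 208, 183, 195]
t=5: [99, 129, 87, 120, 104]
t=6: [171, 207, 156, 198, 178]
t=7: [139, 93, 158, 104, 130]
t=8: [194, 164, 170, 178, 206]
t=9: [109, 148, 140, 130, 94]
t=10: [185, 184, 194, 207, 166]
t=11: [119, 120, 107, 91, 143]

Answer: [119, 120, 107, 91, 143]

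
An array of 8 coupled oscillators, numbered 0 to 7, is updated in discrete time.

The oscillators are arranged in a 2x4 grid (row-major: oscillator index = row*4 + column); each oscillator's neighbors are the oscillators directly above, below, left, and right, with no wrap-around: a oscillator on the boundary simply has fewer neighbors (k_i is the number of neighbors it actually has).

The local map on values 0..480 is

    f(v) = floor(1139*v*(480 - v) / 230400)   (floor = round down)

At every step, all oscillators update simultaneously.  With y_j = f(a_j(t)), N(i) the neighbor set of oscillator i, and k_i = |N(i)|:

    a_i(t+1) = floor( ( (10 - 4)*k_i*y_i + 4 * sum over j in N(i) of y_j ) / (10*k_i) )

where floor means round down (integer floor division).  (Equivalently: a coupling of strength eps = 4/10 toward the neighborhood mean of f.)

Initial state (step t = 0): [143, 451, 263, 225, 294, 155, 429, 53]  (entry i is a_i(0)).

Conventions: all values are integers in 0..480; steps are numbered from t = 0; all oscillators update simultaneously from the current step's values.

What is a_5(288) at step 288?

Answer: a_5(288) = 277
Key observation: The state at step 6, [277, 277, 277, 277, 277, 277, 277, 277], reappears at step 7: the system is in a cycle of period 1 from step 6 on.  Therefore the state at step 288 equals the state at step 6 + ((288 - 6) mod 1) = 6, which is [277, 277, 277, 277, 277, 277, 277, 277].

Derivation:
t=0: [143, 451, 263, 225, 294, 155, 429, 53]
t=1: [209, 140, 229, 248, 259, 208, 150, 144]
t=2: [270, 253, 272, 275, 280, 268, 253, 249]
t=3: [279, 281, 279, 279, 277, 280, 282, 282]
t=4: [276, 276, 276, 276, 276, 276, 276, 276]
t=5: [278, 278, 278, 278, 278, 278, 278, 278]
t=6: [277, 277, 277, 277, 277, 277, 277, 277]
t=7: [277, 277, 277, 277, 277, 277, 277, 277]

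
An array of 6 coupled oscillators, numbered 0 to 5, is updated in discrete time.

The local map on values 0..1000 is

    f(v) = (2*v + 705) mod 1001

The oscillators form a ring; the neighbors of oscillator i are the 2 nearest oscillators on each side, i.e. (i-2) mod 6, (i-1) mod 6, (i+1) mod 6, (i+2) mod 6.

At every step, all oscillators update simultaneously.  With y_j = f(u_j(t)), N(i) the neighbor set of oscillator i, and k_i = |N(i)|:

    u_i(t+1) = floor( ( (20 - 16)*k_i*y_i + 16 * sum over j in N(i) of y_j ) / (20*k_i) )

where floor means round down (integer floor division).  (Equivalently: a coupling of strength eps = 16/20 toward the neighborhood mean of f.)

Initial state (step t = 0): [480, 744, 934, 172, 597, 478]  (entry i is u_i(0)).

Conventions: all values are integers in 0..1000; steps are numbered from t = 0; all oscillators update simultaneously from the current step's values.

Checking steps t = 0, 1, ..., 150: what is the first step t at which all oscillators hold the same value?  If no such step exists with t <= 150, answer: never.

Simulating step by step:
t=0: [480, 744, 934, 172, 597, 478]  (not all equal)
t=1: [596, 426, 474, 473, 568, 492]  (not all equal)
t=2: [726, 688, 718, 677, 745, 726]  (not all equal)
t=3: [144, 117, 124, 124, 139, 127]  (not all equal)
t=4: [965, 959, 964, 957, 968, 965]  (not all equal)
t=5: [631, 627, 628, 628, 630, 628]  (not all equal)
t=6: [961, 960, 961, 960, 962, 961]  (not all equal)
t=7: [625, 624, 624, 624, 625, 624]  (not all equal)
t=8: [952, 952, 952, 952, 952, 952]  (all equal)

Answer: 8
Key observation: Synchronization is absorbing here: once all oscillators are equal they stay equal, and step 8 is the first all-equal step.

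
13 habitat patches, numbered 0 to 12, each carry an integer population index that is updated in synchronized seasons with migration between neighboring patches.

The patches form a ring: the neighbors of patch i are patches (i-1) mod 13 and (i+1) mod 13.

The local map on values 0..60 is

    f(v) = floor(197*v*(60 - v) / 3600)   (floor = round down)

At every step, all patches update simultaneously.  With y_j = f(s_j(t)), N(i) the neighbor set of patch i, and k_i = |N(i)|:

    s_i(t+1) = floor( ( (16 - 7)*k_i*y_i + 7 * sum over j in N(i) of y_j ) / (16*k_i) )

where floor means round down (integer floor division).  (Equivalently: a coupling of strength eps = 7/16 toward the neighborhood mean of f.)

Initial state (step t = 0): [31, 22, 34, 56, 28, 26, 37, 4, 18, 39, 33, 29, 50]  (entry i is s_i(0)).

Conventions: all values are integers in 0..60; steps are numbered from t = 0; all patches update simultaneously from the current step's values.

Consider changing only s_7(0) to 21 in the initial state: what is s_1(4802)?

Simulating step by step:
t=0: [31, 22, 34, 56, 28, 26, 37, 21, 18, 39, 33, 29, 50]
t=1: [43, 46, 39, 27, 40, 47, 46, 43, 42, 44, 47, 43, 36]
t=2: [40, 38, 42, 46, 41, 35, 35, 39, 40, 37, 35, 40, 43]
t=3: [42, 43, 40, 37, 41, 45, 46, 44, 43, 45, 45, 43, 41]
t=4: [41, 40, 43, 44, 41, 37, 35, 37, 38, 36, 36, 39, 41]
t=5: [42, 42, 40, 39, 42, 45, 46, 46, 45, 46, 46, 44, 42]
t=6: [41, 41, 42, 43, 40, 36, 35, 35, 35, 35, 35, 38, 40]
t=7: [42, 41, 41, 40, 43, 46, 47, 47, 47, 47, 46, 45, 43]
t=8: [41, 41, 42, 42, 39, 35, 33, 33, 33, 33, 34, 36, 39]
t=9: [42, 41, 41, 41, 44, 46, 47, 48, 48, 48, 47, 46, 44]
t=10: [40, 41, 42, 41, 38, 35, 33, 31, 31, 31, 33, 35, 38]
t=11: [43, 42, 41, 42, 44, 46, 48, 48, 49, 48, 48, 46, 45]
t=12: [39, 41, 41, 40, 38, 34, 31, 30, 29, 30, 31, 34, 36]
t=13: [44, 42, 42, 43, 45, 47, 48, 49, 49, 49, 48, 48, 46]
t=14: [38, 40, 40, 39, 36, 33, 31, 29, 29, 29, 30, 31, 34]
t=15: [45, 43, 43, 44, 46, 48, 48, 49, 49, 49, 49, 48, 47]
t=16: [36, 39, 39, 37, 34, 31, 30, 29, 29, 29, 29, 31, 33]
t=17: [46, 44, 44, 46, 47, 48, 49, 49, 49, 49, 49, 48, 48]
t=18: [34, 37, 37, 35, 33, 31, 29, 29, 29, 29, 29, 30, 31]
t=19: [47, 46, 46, 47, 48, 48, 49, 49, 49, 49, 49, 49, 48]
t=20: [33, 34, 34, 33, 31, 30, 29, 29, 29, 29, 29, 29, 31]
t=21: [48, 48, 48, 48, 48, 49, 49, 49, 49, 49, 49, 49, 48]
t=22: [31, 31, 31, 31, 30, 29, 29, 29, 29, 29, 29, 29, 30]
t=23: [49, 49, 49, 49, 49, 49, 49, 49, 49, 49, 49, 49, 49]
t=24: [29, 29, 29, 29, 29, 29, 29, 29, 29, 29, 29, 29, 29]
t=25: [49, 49, 49, 49, 49, 49, 49, 49, 49, 49, 49, 49, 49]

Answer: s_1(4802) = 29
Key observation: The state at step 23, [49, 49, 49, 49, 49, 49, 49, 49, 49, 49, 49, 49, 49], reappears at step 25: the system is in a cycle of period 2 from step 23 on.  Therefore the state at step 4802 equals the state at step 23 + ((4802 - 23) mod 2) = 24, which is [29, 29, 29, 29, 29, 29, 29, 29, 29, 29, 29, 29, 29].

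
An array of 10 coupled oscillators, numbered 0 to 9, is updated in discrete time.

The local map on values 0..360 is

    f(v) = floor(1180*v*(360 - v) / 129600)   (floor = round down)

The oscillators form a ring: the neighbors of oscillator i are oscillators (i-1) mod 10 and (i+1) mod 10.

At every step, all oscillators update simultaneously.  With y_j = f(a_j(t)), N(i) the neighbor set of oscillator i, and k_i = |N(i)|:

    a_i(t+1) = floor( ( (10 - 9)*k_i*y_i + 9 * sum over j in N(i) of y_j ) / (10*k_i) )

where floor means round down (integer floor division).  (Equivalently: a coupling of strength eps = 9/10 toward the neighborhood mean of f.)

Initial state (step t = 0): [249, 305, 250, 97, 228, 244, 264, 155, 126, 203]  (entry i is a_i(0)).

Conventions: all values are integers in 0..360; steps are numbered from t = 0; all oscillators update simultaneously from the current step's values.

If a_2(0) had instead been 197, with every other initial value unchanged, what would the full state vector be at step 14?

Answer: [178, 183, 178, 182, 177, 177, 176, 176, 177, 179]
Key observation: This trace re-runs the system from the modified initial state.

Derivation:
t=0: [249, 305, 197, 97, 228, 244, 264, 155, 126, 203]
t=1: [224, 259, 202, 277, 247, 252, 268, 253, 287, 262]
t=2: [239, 278, 230, 265, 230, 239, 244, 210, 234, 233]
t=3: [240, 261, 223, 267, 248, 264, 272, 264, 276, 265]
t=4: [235, 266, 235, 261, 230, 234, 228, 215, 227, 235]
t=5: [249, 263, 234, 266, 253, 272, 275, 274, 274, 270]
t=6: [228, 256, 233, 254, 224, 227, 215, 213, 217, 231]
t=7: [258, 268, 246, 270, 261, 279, 279, 282, 278, 277]
t=8: [218, 244, 225, 242, 215, 218, 202, 205, 204, 221]
t=9: [269, 276, 260, 277, 271, 285, 285, 289, 284, 284]
t=10: [205, 227, 212, 225, 203, 205, 190, 194, 191, 207]
t=11: [281, 285, 276, 286, 283, 291, 291, 293, 290, 290]
t=12: [190, 205, 194, 203, 188, 189, 180, 182, 181, 192]
t=13: [291, 293, 289, 293, 292, 294, 294, 294, 293, 293]
t=14: [178, 183, 178, 182, 177, 177, 176, 176, 177, 179]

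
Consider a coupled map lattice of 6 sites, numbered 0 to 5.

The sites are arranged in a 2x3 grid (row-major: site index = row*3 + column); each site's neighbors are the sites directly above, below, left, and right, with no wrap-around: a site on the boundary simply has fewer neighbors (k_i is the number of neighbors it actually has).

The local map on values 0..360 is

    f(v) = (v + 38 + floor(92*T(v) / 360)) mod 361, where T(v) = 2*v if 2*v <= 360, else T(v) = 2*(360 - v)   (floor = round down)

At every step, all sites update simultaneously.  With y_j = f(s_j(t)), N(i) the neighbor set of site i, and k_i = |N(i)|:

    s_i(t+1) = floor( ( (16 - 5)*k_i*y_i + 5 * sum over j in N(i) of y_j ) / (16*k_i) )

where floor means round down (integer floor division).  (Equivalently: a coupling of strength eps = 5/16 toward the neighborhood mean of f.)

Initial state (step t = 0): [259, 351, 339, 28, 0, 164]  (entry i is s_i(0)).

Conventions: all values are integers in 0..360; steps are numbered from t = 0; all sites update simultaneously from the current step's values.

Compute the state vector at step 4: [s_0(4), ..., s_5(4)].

Simulating step by step:
t=0: [259, 351, 339, 28, 0, 164]
t=1: [256, 64, 67, 115, 67, 205]
t=2: [292, 157, 166, 221, 165, 264]
t=3: [96, 249, 295, 272, 296, 331]
t=4: [234, 255, 60, 272, 78, 16]

Answer: [234, 255, 60, 272, 78, 16]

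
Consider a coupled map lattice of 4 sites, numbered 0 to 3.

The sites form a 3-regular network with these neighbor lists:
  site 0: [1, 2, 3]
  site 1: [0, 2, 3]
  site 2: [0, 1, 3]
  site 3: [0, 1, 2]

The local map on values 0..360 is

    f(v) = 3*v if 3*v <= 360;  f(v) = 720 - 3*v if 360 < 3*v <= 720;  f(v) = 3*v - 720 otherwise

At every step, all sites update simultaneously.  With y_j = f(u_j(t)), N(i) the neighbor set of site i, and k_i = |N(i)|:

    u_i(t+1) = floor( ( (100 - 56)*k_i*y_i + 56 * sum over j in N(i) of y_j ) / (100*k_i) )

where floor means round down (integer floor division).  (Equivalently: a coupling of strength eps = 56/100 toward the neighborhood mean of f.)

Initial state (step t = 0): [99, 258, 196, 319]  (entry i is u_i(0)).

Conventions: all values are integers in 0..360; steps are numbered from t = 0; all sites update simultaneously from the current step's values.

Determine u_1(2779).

Answer: u_1(2779) = 352
Key observation: The state at step 16, [333, 334, 333, 333], reappears at step 20: the system is in a cycle of period 4 from step 16 on.  Therefore the state at step 2779 equals the state at step 16 + ((2779 - 16) mod 4) = 19, which is [351, 352, 351, 351].

Derivation:
t=0: [99, 258, 196, 319]
t=1: [209, 148, 167, 194]
t=2: [159, 205, 191, 170]
t=3: [193, 158, 168, 184]
t=4: [179, 206, 198, 186]
t=5: [153, 132, 138, 148]
t=6: [283, 299, 295, 287]
t=7: [146, 159, 156, 149]
t=8: [267, 257, 259, 265]
t=9: [69, 62, 63, 68]
t=10: [199, 193, 194, 198]
t=11: [129, 134, 133, 130]
t=12: [327, 323, 324, 326]
t=13: [256, 253, 254, 255]
t=14: [44, 42, 43, 43]
t=15: [129, 128, 129, 129]
t=16: [333, 334, 333, 333]
t=17: [279, 280, 279, 279]
t=18: [117, 118, 117, 117]
t=19: [351, 352, 351, 351]
t=20: [333, 334, 333, 333]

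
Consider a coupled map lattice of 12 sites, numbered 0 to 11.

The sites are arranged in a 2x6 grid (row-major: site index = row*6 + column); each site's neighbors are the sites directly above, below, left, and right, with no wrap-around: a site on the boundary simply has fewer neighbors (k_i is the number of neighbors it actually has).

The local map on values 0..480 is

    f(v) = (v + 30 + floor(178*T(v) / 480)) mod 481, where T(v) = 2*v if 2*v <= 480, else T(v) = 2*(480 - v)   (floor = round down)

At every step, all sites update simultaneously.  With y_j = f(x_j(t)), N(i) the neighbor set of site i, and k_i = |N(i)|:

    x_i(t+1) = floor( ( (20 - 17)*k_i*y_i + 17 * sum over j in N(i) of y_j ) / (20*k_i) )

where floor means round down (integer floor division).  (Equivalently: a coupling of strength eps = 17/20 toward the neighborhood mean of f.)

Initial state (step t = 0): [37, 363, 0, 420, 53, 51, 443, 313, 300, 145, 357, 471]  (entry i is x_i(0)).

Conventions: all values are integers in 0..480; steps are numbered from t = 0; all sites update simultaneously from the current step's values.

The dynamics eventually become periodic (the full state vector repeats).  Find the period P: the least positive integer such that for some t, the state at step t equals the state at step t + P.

Simulating step by step:
t=0: [37, 363, 0, 420, 53, 51, 443, 313, 300, 145, 357, 471]
t=1: [225, 239, 275, 124, 190, 80, 240, 342, 289, 312, 193, 257]
t=2: [443, 449, 394, 400, 275, 370, 447, 454, 464, 373, 417, 295]
t=3: [19, 16, 15, 132, 74, 390, 20, 21, 11, 12, 262, 74]
t=4: [60, 60, 111, 113, 226, 135, 64, 58, 56, 223, 171, 218]
t=5: [136, 158, 171, 335, 295, 393, 133, 133, 237, 255, 403, 312]
t=6: [280, 287, 394, 422, 207, 395, 263, 324, 360, 329, 392, 76]
t=7: [456, 333, 270, 247, 66, 235, 461, 464, 339, 211, 290, 29]
t=8: [214, 212, 463, 349, 403, 161, 23, 278, 319, 451, 244, 394]
t=9: [259, 310, 384, 86, 351, 52, 375, 334, 212, 397, 77, 323]
t=10: [266, 332, 296, 164, 202, 419, 392, 316, 196, 211, 294, 191]
t=11: [270, 462, 397, 398, 280, 317, 392, 310, 431, 384, 392, 255]
t=12: [81, 266, 14, 133, 204, 456, 392, 82, 137, 8, 259, 268]
t=13: [221, 180, 286, 175, 266, 360, 146, 232, 116, 284, 317, 269]
t=14: [328, 421, 326, 438, 430, 458, 403, 308, 417, 361, 457, 470]
t=15: [79, 400, 82, 276, 20, 21, 398, 79, 402, 86, 151, 23]
t=16: [31, 144, 159, 186, 240, 66, 143, 31, 147, 241, 132, 162]
t=17: [250, 175, 306, 393, 281, 344, 112, 251, 280, 321, 381, 218]
t=18: [305, 436, 295, 395, 205, 439, 416, 355, 460, 202, 378, 264]
t=19: [81, 400, 82, 349, 65, 360, 401, 86, 377, 66, 346, 76]
t=20: [32, 149, 163, 201, 426, 201, 149, 31, 140, 291, 198, 429]
t=21: [258, 179, 313, 280, 323, 69, 114, 253, 283, 360, 195, 322]
t=22: [309, 439, 426, 469, 347, 421, 417, 358, 464, 436, 456, 290]
t=23: [82, 274, 21, 147, 88, 399, 402, 87, 148, 22, 273, 83]
t=24: [223, 187, 301, 132, 239, 152, 151, 239, 132, 301, 188, 223]
t=25: [337, 429, 316, 427, 324, 411, 411, 323, 427, 317, 429, 339]
t=26: [82, 401, 82, 399, 81, 402, 402, 81, 399, 82, 401, 82]
t=27: [32, 147, 32, 147, 32, 146, 146, 32, 147, 32, 147, 32]
t=28: [255, 115, 255, 115, 255, 114, 114, 255, 115, 255, 115, 255]
t=29: [262, 417, 263, 417, 262, 417, 417, 262, 417, 263, 417, 262]
t=30: [78, 386, 78, 386, 78, 386, 386, 78, 386, 78, 386, 78]
t=31: [28, 140, 28, 140, 28, 140, 140, 28, 140, 28, 140, 28]
t=32: [243, 107, 243, 107, 243, 107, 107, 243, 107, 243, 107, 243]
t=33: [250, 413, 250, 413, 250, 413, 413, 250, 413, 250, 413, 250]
t=34: [76, 384, 76, 384, 76, 384, 384, 76, 384, 76, 384, 76]
t=35: [27, 138, 27, 138, 27, 138, 138, 27, 138, 27, 138, 27]
t=36: [241, 105, 241, 105, 241, 105, 105, 241, 105, 241, 105, 241]
t=37: [247, 412, 247, 412, 247, 412, 412, 247, 412, 247, 412, 247]
t=38: [76, 383, 76, 383, 76, 383, 383, 76, 383, 76, 383, 76]
t=39: [26, 138, 26, 138, 26, 138, 138, 26, 138, 26, 138, 26]
t=40: [240, 104, 240, 104, 240, 104, 104, 240, 104, 240, 104, 240]
t=41: [246, 412, 246, 412, 246, 412, 412, 246, 412, 246, 412, 246]
t=42: [76, 383, 76, 383, 76, 383, 383, 76, 383, 76, 383, 76]

Answer: 4
Key observation: The state at step 38, [76, 383, 76, 383, 76, 383, 383, 76, 383, 76, 383, 76], reappears at step 42 — and no state repeats earlier — so the cycle the system enters has period 4.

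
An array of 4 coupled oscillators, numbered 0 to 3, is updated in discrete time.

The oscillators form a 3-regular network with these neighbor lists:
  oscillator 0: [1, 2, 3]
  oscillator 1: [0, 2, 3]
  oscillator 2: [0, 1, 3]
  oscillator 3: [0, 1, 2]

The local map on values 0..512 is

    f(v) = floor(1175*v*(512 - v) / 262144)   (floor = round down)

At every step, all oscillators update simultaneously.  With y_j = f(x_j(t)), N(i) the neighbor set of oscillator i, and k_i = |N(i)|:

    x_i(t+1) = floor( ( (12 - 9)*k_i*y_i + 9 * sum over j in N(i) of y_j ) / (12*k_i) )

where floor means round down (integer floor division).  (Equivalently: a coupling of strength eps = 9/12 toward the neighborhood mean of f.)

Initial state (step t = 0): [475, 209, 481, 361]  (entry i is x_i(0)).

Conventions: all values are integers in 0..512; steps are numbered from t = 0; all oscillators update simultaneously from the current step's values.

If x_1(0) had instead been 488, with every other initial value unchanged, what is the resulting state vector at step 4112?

Answer: [289, 289, 289, 289]
Key observation: The state at step 5, [288, 288, 288, 288], reappears at step 7: the system is in a cycle of period 2 from step 5 on.  Therefore the state at step 4112 equals the state at step 5 + ((4112 - 5) mod 2) = 6, which is [289, 289, 289, 289].

Derivation:
t=0: [475, 488, 481, 361]
t=1: [110, 110, 110, 110]
t=2: [198, 198, 198, 198]
t=3: [278, 278, 278, 278]
t=4: [291, 291, 291, 291]
t=5: [288, 288, 288, 288]
t=6: [289, 289, 289, 289]
t=7: [288, 288, 288, 288]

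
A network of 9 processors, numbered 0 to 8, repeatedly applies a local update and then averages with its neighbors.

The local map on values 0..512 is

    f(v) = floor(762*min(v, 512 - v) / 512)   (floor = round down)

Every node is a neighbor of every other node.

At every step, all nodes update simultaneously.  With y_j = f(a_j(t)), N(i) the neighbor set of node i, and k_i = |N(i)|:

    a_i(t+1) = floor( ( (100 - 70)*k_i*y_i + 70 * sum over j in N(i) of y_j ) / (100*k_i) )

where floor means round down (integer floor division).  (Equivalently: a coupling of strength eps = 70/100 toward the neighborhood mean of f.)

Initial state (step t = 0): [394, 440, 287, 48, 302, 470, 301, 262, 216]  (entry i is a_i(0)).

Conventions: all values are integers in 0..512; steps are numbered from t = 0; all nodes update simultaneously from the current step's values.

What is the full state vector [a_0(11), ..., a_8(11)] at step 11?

Simulating step by step:
t=0: [394, 440, 287, 48, 302, 470, 301, 262, 216]
t=1: [218, 203, 251, 196, 247, 194, 247, 260, 249]
t=2: [336, 331, 346, 329, 345, 328, 345, 347, 346]
t=3: [257, 259, 254, 259, 254, 260, 254, 254, 254]
t=4: [377, 377, 377, 377, 377, 376, 377, 377, 377]
t=5: [200, 200, 200, 200, 200, 200, 200, 200, 200]
t=6: [297, 297, 297, 297, 297, 297, 297, 297, 297]
t=7: [319, 319, 319, 319, 319, 319, 319, 319, 319]
t=8: [287, 287, 287, 287, 287, 287, 287, 287, 287]
t=9: [334, 334, 334, 334, 334, 334, 334, 334, 334]
t=10: [264, 264, 264, 264, 264, 264, 264, 264, 264]
t=11: [369, 369, 369, 369, 369, 369, 369, 369, 369]

Answer: [369, 369, 369, 369, 369, 369, 369, 369, 369]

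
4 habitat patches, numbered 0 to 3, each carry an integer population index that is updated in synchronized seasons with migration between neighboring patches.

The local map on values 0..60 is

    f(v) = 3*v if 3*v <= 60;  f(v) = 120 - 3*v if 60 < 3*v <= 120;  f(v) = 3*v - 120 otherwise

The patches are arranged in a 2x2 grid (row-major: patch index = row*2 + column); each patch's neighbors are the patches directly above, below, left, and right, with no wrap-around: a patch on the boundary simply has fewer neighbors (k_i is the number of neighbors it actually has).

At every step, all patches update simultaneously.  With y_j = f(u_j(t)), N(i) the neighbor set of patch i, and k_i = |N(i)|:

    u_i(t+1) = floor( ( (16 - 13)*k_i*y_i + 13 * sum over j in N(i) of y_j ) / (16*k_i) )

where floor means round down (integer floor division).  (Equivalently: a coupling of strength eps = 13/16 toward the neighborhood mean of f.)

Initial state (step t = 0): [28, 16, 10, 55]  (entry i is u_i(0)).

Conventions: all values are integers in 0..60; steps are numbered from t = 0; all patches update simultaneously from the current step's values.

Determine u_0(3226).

Simulating step by step:
t=0: [28, 16, 10, 55]
t=1: [38, 41, 38, 40]
t=2: [4, 3, 3, 3]
t=3: [9, 10, 10, 9]
t=4: [29, 27, 27, 29]
t=5: [37, 34, 34, 37]
t=6: [16, 10, 10, 16]
t=7: [33, 44, 44, 33]
t=8: [13, 19, 19, 13]
t=9: [53, 42, 42, 53]
t=10: [12, 32, 32, 12]
t=11: [26, 33, 33, 26]
t=12: [24, 38, 38, 24]
t=13: [13, 40, 40, 13]
t=14: [7, 31, 31, 7]
t=15: [25, 22, 22, 25]
t=16: [52, 46, 46, 52]
t=17: [21, 32, 32, 21]
t=18: [30, 50, 50, 30]
t=19: [30, 30, 30, 30]
t=20: [30, 30, 30, 30]

Answer: u_0(3226) = 30
Key observation: The state at step 19, [30, 30, 30, 30], reappears at step 20: the system is in a cycle of period 1 from step 19 on.  Therefore the state at step 3226 equals the state at step 19 + ((3226 - 19) mod 1) = 19, which is [30, 30, 30, 30].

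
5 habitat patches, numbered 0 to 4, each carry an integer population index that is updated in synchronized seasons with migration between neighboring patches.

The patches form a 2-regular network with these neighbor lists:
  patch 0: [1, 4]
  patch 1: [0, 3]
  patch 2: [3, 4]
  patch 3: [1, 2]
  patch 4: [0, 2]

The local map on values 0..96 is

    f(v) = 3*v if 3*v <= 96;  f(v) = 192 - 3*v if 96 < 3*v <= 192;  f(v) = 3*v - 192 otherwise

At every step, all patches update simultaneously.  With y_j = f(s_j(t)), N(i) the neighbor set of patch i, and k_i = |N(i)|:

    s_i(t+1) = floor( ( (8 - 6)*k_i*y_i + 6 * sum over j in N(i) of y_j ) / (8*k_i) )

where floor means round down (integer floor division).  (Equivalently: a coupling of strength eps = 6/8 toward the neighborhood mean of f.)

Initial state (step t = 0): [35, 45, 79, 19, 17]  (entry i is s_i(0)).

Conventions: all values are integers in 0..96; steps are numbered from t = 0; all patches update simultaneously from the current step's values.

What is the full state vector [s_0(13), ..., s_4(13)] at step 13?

Simulating step by step:
t=0: [35, 45, 79, 19, 17]
t=1: [62, 68, 51, 52, 62]
t=2: [8, 18, 25, 28, 18]
t=3: [46, 54, 70, 69, 50]
t=4: [40, 33, 25, 21, 37]
t=5: [83, 73, 72, 78, 75]
t=6: [36, 43, 34, 29, 38]
t=7: [73, 79, 84, 79, 84]
t=8: [46, 38, 54, 50, 47]
t=9: [61, 55, 42, 51, 44]
t=10: [34, 24, 53, 44, 43]
t=11: [73, 74, 54, 54, 61]
t=12: [21, 28, 22, 30, 23]
t=13: [73, 78, 76, 78, 65]

Answer: [73, 78, 76, 78, 65]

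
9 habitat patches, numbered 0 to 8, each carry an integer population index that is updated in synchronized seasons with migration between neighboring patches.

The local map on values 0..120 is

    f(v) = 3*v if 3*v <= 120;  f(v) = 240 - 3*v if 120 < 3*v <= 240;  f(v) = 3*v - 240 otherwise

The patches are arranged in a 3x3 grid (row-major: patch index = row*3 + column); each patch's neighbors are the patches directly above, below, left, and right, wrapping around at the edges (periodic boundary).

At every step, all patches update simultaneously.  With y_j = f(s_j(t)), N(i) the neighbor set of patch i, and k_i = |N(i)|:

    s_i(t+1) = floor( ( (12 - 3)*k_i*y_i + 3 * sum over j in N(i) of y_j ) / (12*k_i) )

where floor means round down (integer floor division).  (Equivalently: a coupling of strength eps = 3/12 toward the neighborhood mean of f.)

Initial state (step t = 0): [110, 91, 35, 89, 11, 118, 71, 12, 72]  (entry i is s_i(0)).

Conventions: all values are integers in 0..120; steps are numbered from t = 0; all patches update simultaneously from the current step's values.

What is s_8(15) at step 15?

Answer: s_8(15) = 93

Derivation:
t=0: [110, 91, 35, 89, 11, 118, 71, 12, 72]
t=1: [79, 41, 95, 36, 37, 97, 31, 34, 35]
t=2: [24, 104, 51, 97, 106, 61, 89, 103, 96]
t=3: [68, 73, 80, 52, 74, 59, 35, 65, 51]
t=4: [40, 21, 12, 76, 26, 59, 94, 48, 78]
t=5: [99, 67, 42, 27, 73, 55, 46, 83, 19]
t=6: [63, 41, 99, 76, 28, 73, 89, 20, 61]
t=7: [51, 103, 58, 20, 76, 28, 31, 62, 53]
t=8: [83, 65, 69, 62, 25, 76, 87, 56, 79]
t=9: [16, 45, 29, 47, 67, 19, 24, 63, 10]
t=10: [58, 92, 80, 87, 48, 58, 68, 53, 39]
t=11: [55, 42, 17, 32, 84, 64, 44, 78, 99]
t=12: [79, 94, 56, 87, 25, 49, 95, 22, 56]
t=13: [13, 45, 67, 29, 70, 84, 43, 64, 71]
t=14: [50, 88, 40, 77, 38, 20, 95, 53, 33]
t=15: [79, 43, 107, 26, 96, 66, 51, 78, 93]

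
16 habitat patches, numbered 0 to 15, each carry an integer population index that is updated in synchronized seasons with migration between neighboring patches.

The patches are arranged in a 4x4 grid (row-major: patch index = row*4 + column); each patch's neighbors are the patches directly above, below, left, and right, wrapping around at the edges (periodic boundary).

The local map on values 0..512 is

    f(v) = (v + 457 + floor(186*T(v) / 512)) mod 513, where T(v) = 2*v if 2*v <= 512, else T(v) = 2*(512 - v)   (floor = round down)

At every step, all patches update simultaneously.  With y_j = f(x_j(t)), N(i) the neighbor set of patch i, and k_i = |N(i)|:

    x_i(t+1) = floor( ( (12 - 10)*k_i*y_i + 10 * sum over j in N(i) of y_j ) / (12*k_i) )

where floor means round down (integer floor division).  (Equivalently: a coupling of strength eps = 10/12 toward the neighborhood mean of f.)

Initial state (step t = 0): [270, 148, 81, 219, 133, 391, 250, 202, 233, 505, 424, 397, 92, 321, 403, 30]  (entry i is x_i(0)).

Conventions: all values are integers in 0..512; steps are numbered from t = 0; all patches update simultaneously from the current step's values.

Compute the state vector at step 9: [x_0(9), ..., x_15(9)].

Answer: [434, 434, 434, 434, 434, 434, 434, 434, 434, 434, 434, 434, 434, 434, 434, 434]

Derivation:
t=0: [270, 148, 81, 219, 133, 391, 250, 202, 233, 505, 424, 397, 92, 321, 403, 30]
t=1: [230, 303, 289, 318, 330, 320, 318, 318, 297, 409, 421, 399, 359, 313, 367, 350]
t=2: [394, 387, 402, 389, 389, 407, 406, 407, 414, 411, 419, 412, 391, 411, 410, 413]
t=3: [421, 424, 424, 425, 425, 424, 427, 425, 425, 428, 428, 428, 426, 425, 427, 425]
t=4: [431, 431, 431, 431, 431, 431, 431, 432, 432, 432, 432, 432, 431, 432, 432, 432]
t=5: [433, 433, 433, 433, 433, 433, 433, 433, 433, 433, 433, 434, 433, 433, 433, 433]
t=6: [434, 434, 434, 434, 434, 434, 434, 434, 434, 434, 434, 434, 434, 434, 434, 434]
t=7: [434, 434, 434, 434, 434, 434, 434, 434, 434, 434, 434, 434, 434, 434, 434, 434]
t=8: [434, 434, 434, 434, 434, 434, 434, 434, 434, 434, 434, 434, 434, 434, 434, 434]
t=9: [434, 434, 434, 434, 434, 434, 434, 434, 434, 434, 434, 434, 434, 434, 434, 434]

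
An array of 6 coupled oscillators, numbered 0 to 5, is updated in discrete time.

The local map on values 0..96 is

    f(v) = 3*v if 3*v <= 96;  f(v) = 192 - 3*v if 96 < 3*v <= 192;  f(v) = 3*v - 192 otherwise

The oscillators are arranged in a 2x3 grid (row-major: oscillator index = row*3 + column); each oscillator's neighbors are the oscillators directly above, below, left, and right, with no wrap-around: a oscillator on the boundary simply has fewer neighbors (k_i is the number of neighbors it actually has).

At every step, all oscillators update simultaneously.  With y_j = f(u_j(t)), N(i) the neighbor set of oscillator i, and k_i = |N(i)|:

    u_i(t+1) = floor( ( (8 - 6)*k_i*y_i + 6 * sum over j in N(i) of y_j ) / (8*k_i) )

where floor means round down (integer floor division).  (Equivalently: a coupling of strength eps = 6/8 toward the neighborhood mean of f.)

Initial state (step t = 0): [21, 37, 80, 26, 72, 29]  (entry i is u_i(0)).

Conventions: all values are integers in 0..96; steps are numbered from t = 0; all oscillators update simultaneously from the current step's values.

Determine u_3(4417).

Simulating step by step:
t=0: [21, 37, 80, 26, 72, 29]
t=1: [75, 54, 75, 52, 67, 48]
t=2: [33, 26, 37, 24, 30, 27]
t=3: [79, 85, 79, 86, 80, 84]
t=4: [59, 50, 57, 51, 59, 49]
t=5: [34, 23, 37, 21, 35, 24]
t=6: [72, 81, 73, 82, 72, 81]
t=7: [45, 31, 45, 31, 45, 31]
t=8: [84, 66, 84, 66, 84, 66]
t=9: [19, 46, 19, 46, 19, 46]
t=10: [54, 56, 54, 56, 54, 56]
t=11: [25, 28, 25, 28, 25, 28]
t=12: [81, 77, 81, 77, 81, 77]
t=13: [42, 48, 42, 48, 42, 48]
t=14: [52, 61, 52, 61, 52, 61]
t=15: [15, 29, 15, 29, 15, 29]
t=16: [76, 55, 76, 55, 76, 55]
t=17: [29, 33, 29, 33, 29, 33]
t=18: [91, 88, 91, 88, 91, 88]
t=19: [74, 78, 74, 78, 74, 78]
t=20: [39, 33, 39, 33, 39, 33]
t=21: [88, 79, 88, 79, 88, 79]
t=22: [51, 65, 51, 65, 51, 65]
t=23: [12, 30, 12, 30, 12, 30]
t=24: [76, 49, 76, 49, 76, 49]
t=25: [42, 38, 42, 38, 42, 38]
t=26: [75, 69, 75, 69, 75, 69]
t=27: [19, 28, 19, 28, 19, 28]
t=28: [77, 63, 77, 63, 77, 63]
t=29: [12, 30, 12, 30, 12, 30]

Answer: u_3(4417) = 38
Key observation: The state at step 23, [12, 30, 12, 30, 12, 30], reappears at step 29: the system is in a cycle of period 6 from step 23 on.  Therefore the state at step 4417 equals the state at step 23 + ((4417 - 23) mod 6) = 25, which is [42, 38, 42, 38, 42, 38].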